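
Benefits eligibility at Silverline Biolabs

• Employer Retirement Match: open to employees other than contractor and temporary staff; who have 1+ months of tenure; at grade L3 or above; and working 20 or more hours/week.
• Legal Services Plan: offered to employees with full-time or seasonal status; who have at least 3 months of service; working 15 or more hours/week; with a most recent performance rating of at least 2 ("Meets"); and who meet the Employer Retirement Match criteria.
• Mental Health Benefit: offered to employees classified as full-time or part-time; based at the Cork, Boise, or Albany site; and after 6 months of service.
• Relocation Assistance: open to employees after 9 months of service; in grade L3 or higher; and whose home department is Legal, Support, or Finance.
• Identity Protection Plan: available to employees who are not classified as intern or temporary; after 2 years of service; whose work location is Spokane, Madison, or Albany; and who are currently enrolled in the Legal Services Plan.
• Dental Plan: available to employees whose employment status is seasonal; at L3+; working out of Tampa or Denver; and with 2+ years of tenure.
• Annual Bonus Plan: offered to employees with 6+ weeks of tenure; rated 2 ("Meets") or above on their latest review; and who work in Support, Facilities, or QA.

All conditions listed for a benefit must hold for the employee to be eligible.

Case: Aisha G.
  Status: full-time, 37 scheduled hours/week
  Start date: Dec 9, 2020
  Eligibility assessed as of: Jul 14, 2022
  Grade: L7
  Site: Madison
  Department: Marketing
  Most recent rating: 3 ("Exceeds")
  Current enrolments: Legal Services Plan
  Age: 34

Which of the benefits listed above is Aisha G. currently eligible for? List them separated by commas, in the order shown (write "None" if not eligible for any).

Service from Dec 9, 2020 to Jul 14, 2022: 582 days.
Employer Retirement Match — status full-time ✓ (not excluded); service 582 days ≥ 1 month (≈30 days) ✓; grade L7 ≥ L3 ✓; 37 hrs/wk ≥ 20 ✓ → eligible.
Legal Services Plan — status full-time ✓; service 582 days ≥ 3 months (≈90 days) ✓; 37 hrs/wk ≥ 15 ✓; rating 3 ≥ 2 ✓; eligible for Employer Retirement Match ✓ → eligible.
Mental Health Benefit — status full-time ✓; site Madison ✗ (not Cork, Boise, or Albany) → not eligible.
Relocation Assistance — service 582 days ≥ 9 months (≈270 days) ✓; grade L7 ≥ L3 ✓; dept Marketing ✗ → not eligible.
Identity Protection Plan — status full-time ✓ (not excluded); service 582 days < 2 years (≈730 days) ✗ → not eligible.
Dental Plan — status full-time ✗ (requires seasonal) → not eligible.
Annual Bonus Plan — service 582 days ≥ 6 weeks (≈42 days) ✓; rating 3 ≥ 2 ✓; dept Marketing ✗ → not eligible.

Employer Retirement Match, Legal Services Plan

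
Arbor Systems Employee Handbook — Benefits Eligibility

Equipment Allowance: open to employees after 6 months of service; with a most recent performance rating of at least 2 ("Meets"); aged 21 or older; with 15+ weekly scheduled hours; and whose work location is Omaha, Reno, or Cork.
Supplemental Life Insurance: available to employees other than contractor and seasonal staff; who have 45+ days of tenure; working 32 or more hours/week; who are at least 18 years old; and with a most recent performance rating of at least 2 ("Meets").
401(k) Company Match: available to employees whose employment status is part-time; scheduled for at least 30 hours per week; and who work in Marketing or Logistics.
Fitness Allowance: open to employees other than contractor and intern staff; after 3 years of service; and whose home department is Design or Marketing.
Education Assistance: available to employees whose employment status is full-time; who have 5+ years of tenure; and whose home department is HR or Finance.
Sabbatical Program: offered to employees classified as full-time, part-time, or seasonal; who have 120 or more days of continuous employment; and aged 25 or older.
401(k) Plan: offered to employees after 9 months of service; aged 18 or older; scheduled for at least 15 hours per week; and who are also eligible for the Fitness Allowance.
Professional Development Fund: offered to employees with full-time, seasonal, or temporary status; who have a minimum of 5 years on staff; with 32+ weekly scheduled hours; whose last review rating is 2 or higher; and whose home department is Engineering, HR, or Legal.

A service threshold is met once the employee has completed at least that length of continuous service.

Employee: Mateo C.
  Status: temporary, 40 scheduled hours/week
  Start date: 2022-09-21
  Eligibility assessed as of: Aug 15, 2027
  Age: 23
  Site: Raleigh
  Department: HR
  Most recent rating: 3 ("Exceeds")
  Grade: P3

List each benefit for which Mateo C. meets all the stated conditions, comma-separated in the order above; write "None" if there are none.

Supplemental Life Insurance

Service from 2022-09-21 to Aug 15, 2027: 1789 days.
Equipment Allowance — service 1789 days ≥ 6 months (≈180 days) ✓; rating 3 ≥ 2 ✓; age 23 ≥ 21 ✓; 40 hrs/wk ≥ 15 ✓; site Raleigh ✗ (not Omaha, Reno, or Cork) → not eligible.
Supplemental Life Insurance — status temporary ✓ (not excluded); service 1789 days ≥ 45 days ✓; 40 hrs/wk ≥ 32 ✓; age 23 ≥ 18 ✓; rating 3 ≥ 2 ✓ → eligible.
401(k) Company Match — status temporary ✗ (requires part-time) → not eligible.
Fitness Allowance — status temporary ✓ (not excluded); service 1789 days ≥ 3 years (≈1095 days) ✓; dept HR ✗ → not eligible.
Education Assistance — status temporary ✗ (requires full-time) → not eligible.
Sabbatical Program — status temporary ✗ (requires full-time, part-time, or seasonal) → not eligible.
401(k) Plan — service 1789 days ≥ 9 months (≈270 days) ✓; age 23 ≥ 18 ✓; 40 hrs/wk ≥ 15 ✓; not eligible for Fitness Allowance ✗ → not eligible.
Professional Development Fund — status temporary ✓; service 1789 days < 5 years (≈1825 days) ✗ → not eligible.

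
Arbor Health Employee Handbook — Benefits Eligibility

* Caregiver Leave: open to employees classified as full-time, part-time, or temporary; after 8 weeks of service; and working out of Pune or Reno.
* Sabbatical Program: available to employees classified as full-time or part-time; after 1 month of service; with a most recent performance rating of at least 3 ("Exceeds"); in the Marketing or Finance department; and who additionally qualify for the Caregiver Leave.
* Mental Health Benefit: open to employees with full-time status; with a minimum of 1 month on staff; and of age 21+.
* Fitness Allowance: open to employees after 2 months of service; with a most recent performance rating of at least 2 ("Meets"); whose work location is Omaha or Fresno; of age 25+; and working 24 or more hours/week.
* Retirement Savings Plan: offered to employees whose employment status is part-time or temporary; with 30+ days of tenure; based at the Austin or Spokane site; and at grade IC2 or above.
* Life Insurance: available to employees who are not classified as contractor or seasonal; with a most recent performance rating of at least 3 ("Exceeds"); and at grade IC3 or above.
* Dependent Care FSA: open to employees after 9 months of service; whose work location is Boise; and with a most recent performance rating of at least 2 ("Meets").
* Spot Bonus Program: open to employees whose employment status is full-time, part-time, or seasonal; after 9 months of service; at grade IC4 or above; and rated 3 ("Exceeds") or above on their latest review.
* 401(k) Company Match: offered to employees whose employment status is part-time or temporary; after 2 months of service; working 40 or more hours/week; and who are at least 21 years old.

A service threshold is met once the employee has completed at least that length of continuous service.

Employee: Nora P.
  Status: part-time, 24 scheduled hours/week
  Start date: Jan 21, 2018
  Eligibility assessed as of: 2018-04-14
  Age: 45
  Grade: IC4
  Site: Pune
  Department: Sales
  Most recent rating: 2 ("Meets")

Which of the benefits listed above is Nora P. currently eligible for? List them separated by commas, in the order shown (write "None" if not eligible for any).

Service from Jan 21, 2018 to 2018-04-14: 83 days.
Caregiver Leave — status part-time ✓; service 83 days ≥ 8 weeks (≈56 days) ✓; site Pune ✓ → eligible.
Sabbatical Program — status part-time ✓; service 83 days ≥ 1 month (≈30 days) ✓; rating 2 < 3 ✗ → not eligible.
Mental Health Benefit — status part-time ✗ (requires full-time) → not eligible.
Fitness Allowance — service 83 days ≥ 2 months (≈60 days) ✓; rating 2 ≥ 2 ✓; site Pune ✗ (not Omaha or Fresno) → not eligible.
Retirement Savings Plan — status part-time ✓; service 83 days ≥ 30 days ✓; site Pune ✗ (not Austin or Spokane) → not eligible.
Life Insurance — status part-time ✓ (not excluded); rating 2 < 3 ✗ → not eligible.
Dependent Care FSA — service 83 days < 9 months (≈270 days) ✗ → not eligible.
Spot Bonus Program — status part-time ✓; service 83 days < 9 months (≈270 days) ✗ → not eligible.
401(k) Company Match — status part-time ✓; service 83 days ≥ 2 months (≈60 days) ✓; 24 hrs/wk < 40 ✗ → not eligible.

Caregiver Leave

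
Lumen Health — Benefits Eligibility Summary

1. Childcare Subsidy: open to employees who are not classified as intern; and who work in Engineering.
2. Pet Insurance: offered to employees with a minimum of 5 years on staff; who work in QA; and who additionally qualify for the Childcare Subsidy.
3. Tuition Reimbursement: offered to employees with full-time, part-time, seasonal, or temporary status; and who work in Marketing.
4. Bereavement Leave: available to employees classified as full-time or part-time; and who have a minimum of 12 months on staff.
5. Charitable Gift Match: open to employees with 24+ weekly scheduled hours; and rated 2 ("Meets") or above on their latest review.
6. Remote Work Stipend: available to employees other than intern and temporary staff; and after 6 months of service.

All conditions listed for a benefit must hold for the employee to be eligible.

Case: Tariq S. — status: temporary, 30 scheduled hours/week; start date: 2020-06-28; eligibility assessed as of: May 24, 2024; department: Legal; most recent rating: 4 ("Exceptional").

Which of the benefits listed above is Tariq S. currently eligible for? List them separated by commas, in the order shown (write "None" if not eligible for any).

Service from 2020-06-28 to May 24, 2024: 1426 days.
Childcare Subsidy — status temporary ✓ (not excluded); dept Legal ✗ → not eligible.
Pet Insurance — service 1426 days < 5 years (≈1825 days) ✗ → not eligible.
Tuition Reimbursement — status temporary ✓; dept Legal ✗ → not eligible.
Bereavement Leave — status temporary ✗ (requires full-time or part-time) → not eligible.
Charitable Gift Match — 30 hrs/wk ≥ 24 ✓; rating 4 ≥ 2 ✓ → eligible.
Remote Work Stipend — status temporary ✗ (excluded) → not eligible.

Charitable Gift Match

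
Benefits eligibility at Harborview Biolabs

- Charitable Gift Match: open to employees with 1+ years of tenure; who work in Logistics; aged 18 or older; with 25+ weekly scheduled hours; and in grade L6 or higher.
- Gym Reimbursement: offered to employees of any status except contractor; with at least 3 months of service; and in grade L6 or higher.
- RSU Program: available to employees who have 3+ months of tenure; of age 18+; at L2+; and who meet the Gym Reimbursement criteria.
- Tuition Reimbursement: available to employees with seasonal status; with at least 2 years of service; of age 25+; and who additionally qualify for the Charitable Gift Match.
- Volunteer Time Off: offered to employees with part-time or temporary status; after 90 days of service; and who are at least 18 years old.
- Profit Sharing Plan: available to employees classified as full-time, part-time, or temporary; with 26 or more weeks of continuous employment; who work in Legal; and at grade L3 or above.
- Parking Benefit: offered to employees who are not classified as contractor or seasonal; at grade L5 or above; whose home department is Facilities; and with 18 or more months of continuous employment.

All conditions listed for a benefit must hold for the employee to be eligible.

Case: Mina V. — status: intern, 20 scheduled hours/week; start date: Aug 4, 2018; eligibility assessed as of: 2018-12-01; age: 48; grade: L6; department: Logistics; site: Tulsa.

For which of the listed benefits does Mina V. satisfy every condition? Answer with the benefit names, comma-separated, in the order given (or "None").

Service from Aug 4, 2018 to 2018-12-01: 119 days.
Charitable Gift Match — service 119 days < 1 year (≈365 days) ✗ → not eligible.
Gym Reimbursement — status intern ✓ (not excluded); service 119 days ≥ 3 months (≈90 days) ✓; grade L6 ≥ L6 ✓ → eligible.
RSU Program — service 119 days ≥ 3 months (≈90 days) ✓; age 48 ≥ 18 ✓; grade L6 ≥ L2 ✓; eligible for Gym Reimbursement ✓ → eligible.
Tuition Reimbursement — status intern ✗ (requires seasonal) → not eligible.
Volunteer Time Off — status intern ✗ (requires part-time or temporary) → not eligible.
Profit Sharing Plan — status intern ✗ (requires full-time, part-time, or temporary) → not eligible.
Parking Benefit — status intern ✓ (not excluded); grade L6 ≥ L5 ✓; dept Logistics ✗ → not eligible.

Gym Reimbursement, RSU Program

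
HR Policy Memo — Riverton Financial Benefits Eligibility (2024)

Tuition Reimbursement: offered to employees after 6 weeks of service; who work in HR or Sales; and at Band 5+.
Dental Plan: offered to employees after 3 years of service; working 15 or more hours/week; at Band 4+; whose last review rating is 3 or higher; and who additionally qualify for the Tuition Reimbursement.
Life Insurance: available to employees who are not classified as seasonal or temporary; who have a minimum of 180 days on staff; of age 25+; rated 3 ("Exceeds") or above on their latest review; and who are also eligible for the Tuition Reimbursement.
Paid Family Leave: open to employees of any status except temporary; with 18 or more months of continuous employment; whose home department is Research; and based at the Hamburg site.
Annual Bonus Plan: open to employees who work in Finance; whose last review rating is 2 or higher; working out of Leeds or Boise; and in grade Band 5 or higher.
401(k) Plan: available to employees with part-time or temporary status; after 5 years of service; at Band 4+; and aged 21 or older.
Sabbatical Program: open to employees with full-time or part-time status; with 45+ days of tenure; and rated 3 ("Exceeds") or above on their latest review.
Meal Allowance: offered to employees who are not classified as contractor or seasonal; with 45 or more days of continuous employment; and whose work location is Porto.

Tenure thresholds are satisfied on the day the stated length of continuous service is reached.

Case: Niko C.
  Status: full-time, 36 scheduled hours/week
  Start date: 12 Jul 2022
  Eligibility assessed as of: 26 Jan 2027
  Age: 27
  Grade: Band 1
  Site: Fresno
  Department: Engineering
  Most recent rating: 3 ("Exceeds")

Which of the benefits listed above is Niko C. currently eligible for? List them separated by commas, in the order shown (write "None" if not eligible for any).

Service from 12 Jul 2022 to 26 Jan 2027: 1659 days.
Tuition Reimbursement — service 1659 days ≥ 6 weeks (≈42 days) ✓; dept Engineering ✗ → not eligible.
Dental Plan — service 1659 days ≥ 3 years (≈1095 days) ✓; 36 hrs/wk ≥ 15 ✓; grade Band 1 < Band 4 ✗ → not eligible.
Life Insurance — status full-time ✓ (not excluded); service 1659 days ≥ 180 days ✓; age 27 ≥ 25 ✓; rating 3 ≥ 3 ✓; not eligible for Tuition Reimbursement ✗ → not eligible.
Paid Family Leave — status full-time ✓ (not excluded); service 1659 days ≥ 18 months (≈540 days) ✓; dept Engineering ✗ → not eligible.
Annual Bonus Plan — dept Engineering ✗ → not eligible.
401(k) Plan — status full-time ✗ (requires part-time or temporary) → not eligible.
Sabbatical Program — status full-time ✓; service 1659 days ≥ 45 days ✓; rating 3 ≥ 3 ✓ → eligible.
Meal Allowance — status full-time ✓ (not excluded); service 1659 days ≥ 45 days ✓; site Fresno ✗ (not Porto) → not eligible.

Sabbatical Program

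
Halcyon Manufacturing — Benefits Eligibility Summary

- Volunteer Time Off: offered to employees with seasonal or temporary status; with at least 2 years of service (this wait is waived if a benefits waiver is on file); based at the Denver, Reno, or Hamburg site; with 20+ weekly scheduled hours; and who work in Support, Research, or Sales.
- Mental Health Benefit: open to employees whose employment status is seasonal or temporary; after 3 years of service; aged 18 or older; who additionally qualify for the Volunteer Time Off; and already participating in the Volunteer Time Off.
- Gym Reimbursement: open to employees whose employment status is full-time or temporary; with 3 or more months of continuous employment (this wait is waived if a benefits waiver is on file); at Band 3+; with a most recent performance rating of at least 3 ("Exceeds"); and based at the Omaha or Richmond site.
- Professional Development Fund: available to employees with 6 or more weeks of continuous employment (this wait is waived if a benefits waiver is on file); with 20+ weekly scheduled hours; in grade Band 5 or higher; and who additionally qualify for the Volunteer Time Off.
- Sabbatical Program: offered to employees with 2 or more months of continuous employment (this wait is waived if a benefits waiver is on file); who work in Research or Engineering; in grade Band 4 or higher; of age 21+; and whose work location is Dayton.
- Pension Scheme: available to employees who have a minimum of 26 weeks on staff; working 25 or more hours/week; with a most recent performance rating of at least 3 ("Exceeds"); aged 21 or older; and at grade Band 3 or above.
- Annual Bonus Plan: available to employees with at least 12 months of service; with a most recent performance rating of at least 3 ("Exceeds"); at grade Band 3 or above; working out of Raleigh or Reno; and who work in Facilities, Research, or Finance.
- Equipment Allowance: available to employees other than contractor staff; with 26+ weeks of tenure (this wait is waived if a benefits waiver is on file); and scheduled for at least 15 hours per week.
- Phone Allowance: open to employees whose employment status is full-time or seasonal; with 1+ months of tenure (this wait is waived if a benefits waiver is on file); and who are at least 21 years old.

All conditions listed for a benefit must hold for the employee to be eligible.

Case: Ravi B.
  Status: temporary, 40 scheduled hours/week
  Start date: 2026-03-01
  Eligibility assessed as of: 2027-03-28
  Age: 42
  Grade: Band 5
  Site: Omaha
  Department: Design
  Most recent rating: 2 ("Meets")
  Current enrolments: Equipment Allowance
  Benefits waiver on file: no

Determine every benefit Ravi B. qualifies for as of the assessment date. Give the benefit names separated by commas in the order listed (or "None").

Service from 2026-03-01 to 2027-03-28: 392 days.
Volunteer Time Off — status temporary ✓; no waiver, service 392 days < 2 years (≈730 days) ✗ → not eligible.
Mental Health Benefit — status temporary ✓; service 392 days < 3 years (≈1095 days) ✗ → not eligible.
Gym Reimbursement — status temporary ✓; no waiver, service 392 days ≥ 3 months (≈90 days) ✓; grade Band 5 ≥ Band 3 ✓; rating 2 < 3 ✗ → not eligible.
Professional Development Fund — no waiver, service 392 days ≥ 6 weeks (≈42 days) ✓; 40 hrs/wk ≥ 20 ✓; grade Band 5 ≥ Band 5 ✓; not eligible for Volunteer Time Off ✗ → not eligible.
Sabbatical Program — no waiver, service 392 days ≥ 2 months (≈60 days) ✓; dept Design ✗ → not eligible.
Pension Scheme — service 392 days ≥ 26 weeks (≈182 days) ✓; 40 hrs/wk ≥ 25 ✓; rating 2 < 3 ✗ → not eligible.
Annual Bonus Plan — service 392 days ≥ 12 months (≈360 days) ✓; rating 2 < 3 ✗ → not eligible.
Equipment Allowance — status temporary ✓ (not excluded); no waiver, service 392 days ≥ 26 weeks (≈182 days) ✓; 40 hrs/wk ≥ 15 ✓ → eligible.
Phone Allowance — status temporary ✗ (requires full-time or seasonal) → not eligible.

Equipment Allowance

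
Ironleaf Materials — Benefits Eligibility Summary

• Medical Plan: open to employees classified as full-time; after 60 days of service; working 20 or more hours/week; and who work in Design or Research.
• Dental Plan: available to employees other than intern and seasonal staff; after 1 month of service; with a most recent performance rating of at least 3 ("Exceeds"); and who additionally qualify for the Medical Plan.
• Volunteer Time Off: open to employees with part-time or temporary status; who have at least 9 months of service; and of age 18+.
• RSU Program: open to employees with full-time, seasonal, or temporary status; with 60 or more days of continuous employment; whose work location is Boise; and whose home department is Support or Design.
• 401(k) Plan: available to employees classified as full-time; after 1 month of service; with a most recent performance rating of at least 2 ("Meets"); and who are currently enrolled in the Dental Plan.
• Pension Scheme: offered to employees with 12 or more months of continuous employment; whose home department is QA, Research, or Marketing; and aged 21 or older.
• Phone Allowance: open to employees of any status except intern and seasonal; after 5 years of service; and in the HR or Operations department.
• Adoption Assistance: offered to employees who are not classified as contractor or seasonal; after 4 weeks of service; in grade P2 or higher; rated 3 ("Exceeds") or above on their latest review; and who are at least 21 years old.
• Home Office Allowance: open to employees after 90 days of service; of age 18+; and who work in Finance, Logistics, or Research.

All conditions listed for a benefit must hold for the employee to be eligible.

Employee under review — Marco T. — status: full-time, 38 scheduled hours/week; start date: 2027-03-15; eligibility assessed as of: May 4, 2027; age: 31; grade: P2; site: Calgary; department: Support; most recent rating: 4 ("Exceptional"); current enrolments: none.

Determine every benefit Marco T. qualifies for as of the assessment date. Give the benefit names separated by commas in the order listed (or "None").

Adoption Assistance

Service from 2027-03-15 to May 4, 2027: 50 days.
Medical Plan — status full-time ✓; service 50 days < 60 days ✗ → not eligible.
Dental Plan — status full-time ✓ (not excluded); service 50 days ≥ 1 month (≈30 days) ✓; rating 4 ≥ 3 ✓; not eligible for Medical Plan ✗ → not eligible.
Volunteer Time Off — status full-time ✗ (requires part-time or temporary) → not eligible.
RSU Program — status full-time ✓; service 50 days < 60 days ✗ → not eligible.
401(k) Plan — status full-time ✓; service 50 days ≥ 1 month (≈30 days) ✓; rating 4 ≥ 2 ✓; not enrolled in Dental Plan ✗ → not eligible.
Pension Scheme — service 50 days < 12 months (≈360 days) ✗ → not eligible.
Phone Allowance — status full-time ✓ (not excluded); service 50 days < 5 years (≈1825 days) ✗ → not eligible.
Adoption Assistance — status full-time ✓ (not excluded); service 50 days ≥ 4 weeks (≈28 days) ✓; grade P2 ≥ P2 ✓; rating 4 ≥ 3 ✓; age 31 ≥ 21 ✓ → eligible.
Home Office Allowance — service 50 days < 90 days ✗ → not eligible.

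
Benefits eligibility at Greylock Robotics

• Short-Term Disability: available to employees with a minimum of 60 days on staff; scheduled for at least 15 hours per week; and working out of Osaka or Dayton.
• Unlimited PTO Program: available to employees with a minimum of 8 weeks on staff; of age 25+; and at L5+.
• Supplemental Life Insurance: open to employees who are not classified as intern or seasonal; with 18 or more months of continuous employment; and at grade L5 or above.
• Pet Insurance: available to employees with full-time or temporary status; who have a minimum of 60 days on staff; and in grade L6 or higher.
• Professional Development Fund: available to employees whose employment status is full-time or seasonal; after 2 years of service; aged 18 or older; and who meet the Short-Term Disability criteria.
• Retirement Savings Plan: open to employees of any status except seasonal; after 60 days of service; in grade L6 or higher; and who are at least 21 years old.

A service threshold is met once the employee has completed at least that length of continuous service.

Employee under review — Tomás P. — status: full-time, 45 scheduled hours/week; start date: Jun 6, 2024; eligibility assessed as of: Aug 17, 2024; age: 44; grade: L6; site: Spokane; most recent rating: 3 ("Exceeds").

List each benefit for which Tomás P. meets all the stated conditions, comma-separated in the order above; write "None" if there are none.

Unlimited PTO Program, Pet Insurance, Retirement Savings Plan

Service from Jun 6, 2024 to Aug 17, 2024: 72 days.
Short-Term Disability — service 72 days ≥ 60 days ✓; 45 hrs/wk ≥ 15 ✓; site Spokane ✗ (not Osaka or Dayton) → not eligible.
Unlimited PTO Program — service 72 days ≥ 8 weeks (≈56 days) ✓; age 44 ≥ 25 ✓; grade L6 ≥ L5 ✓ → eligible.
Supplemental Life Insurance — status full-time ✓ (not excluded); service 72 days < 18 months (≈540 days) ✗ → not eligible.
Pet Insurance — status full-time ✓; service 72 days ≥ 60 days ✓; grade L6 ≥ L6 ✓ → eligible.
Professional Development Fund — status full-time ✓; service 72 days < 2 years (≈730 days) ✗ → not eligible.
Retirement Savings Plan — status full-time ✓ (not excluded); service 72 days ≥ 60 days ✓; grade L6 ≥ L6 ✓; age 44 ≥ 21 ✓ → eligible.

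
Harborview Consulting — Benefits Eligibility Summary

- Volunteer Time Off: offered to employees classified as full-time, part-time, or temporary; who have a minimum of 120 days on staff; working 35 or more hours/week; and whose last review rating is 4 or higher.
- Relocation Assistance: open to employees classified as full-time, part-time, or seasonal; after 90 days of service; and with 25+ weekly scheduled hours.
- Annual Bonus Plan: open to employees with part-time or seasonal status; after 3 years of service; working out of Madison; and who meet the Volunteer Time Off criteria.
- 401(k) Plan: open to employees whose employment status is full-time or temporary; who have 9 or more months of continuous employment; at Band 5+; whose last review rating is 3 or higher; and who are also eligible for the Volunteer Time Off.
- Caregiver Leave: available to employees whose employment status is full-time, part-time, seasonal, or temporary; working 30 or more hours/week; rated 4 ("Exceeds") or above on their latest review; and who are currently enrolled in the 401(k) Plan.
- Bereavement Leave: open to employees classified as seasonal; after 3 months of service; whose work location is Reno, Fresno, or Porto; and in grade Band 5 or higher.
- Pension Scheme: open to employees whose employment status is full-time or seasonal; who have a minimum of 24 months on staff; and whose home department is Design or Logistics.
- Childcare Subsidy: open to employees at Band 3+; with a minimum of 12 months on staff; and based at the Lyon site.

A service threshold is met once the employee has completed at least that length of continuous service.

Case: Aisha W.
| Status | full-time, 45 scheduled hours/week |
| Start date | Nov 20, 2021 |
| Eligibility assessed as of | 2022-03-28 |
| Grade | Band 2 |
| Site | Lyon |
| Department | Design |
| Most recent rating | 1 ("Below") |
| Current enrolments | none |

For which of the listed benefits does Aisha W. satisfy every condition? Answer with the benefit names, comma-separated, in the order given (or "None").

Service from Nov 20, 2021 to 2022-03-28: 128 days.
Volunteer Time Off — status full-time ✓; service 128 days ≥ 120 days ✓; 45 hrs/wk ≥ 35 ✓; rating 1 < 4 ✗ → not eligible.
Relocation Assistance — status full-time ✓; service 128 days ≥ 90 days ✓; 45 hrs/wk ≥ 25 ✓ → eligible.
Annual Bonus Plan — status full-time ✗ (requires part-time or seasonal) → not eligible.
401(k) Plan — status full-time ✓; service 128 days < 9 months (≈270 days) ✗ → not eligible.
Caregiver Leave — status full-time ✓; 45 hrs/wk ≥ 30 ✓; rating 1 < 4 ✗ → not eligible.
Bereavement Leave — status full-time ✗ (requires seasonal) → not eligible.
Pension Scheme — status full-time ✓; service 128 days < 24 months (≈720 days) ✗ → not eligible.
Childcare Subsidy — grade Band 2 < Band 3 ✗ → not eligible.

Relocation Assistance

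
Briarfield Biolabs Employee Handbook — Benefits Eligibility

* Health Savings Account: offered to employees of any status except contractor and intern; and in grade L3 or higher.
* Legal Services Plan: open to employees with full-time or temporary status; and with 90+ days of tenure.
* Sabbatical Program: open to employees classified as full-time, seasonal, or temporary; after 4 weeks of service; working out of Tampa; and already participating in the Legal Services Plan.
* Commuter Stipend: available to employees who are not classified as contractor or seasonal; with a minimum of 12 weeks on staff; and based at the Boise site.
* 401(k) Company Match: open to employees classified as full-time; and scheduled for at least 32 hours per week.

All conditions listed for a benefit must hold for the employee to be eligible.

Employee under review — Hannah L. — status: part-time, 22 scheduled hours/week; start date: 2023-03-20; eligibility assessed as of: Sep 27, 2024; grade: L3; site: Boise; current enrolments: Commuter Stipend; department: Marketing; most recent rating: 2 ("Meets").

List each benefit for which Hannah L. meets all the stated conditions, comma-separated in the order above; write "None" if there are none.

Service from 2023-03-20 to Sep 27, 2024: 557 days.
Health Savings Account — status part-time ✓ (not excluded); grade L3 ≥ L3 ✓ → eligible.
Legal Services Plan — status part-time ✗ (requires full-time or temporary) → not eligible.
Sabbatical Program — status part-time ✗ (requires full-time, seasonal, or temporary) → not eligible.
Commuter Stipend — status part-time ✓ (not excluded); service 557 days ≥ 12 weeks (≈84 days) ✓; site Boise ✓ → eligible.
401(k) Company Match — status part-time ✗ (requires full-time) → not eligible.

Health Savings Account, Commuter Stipend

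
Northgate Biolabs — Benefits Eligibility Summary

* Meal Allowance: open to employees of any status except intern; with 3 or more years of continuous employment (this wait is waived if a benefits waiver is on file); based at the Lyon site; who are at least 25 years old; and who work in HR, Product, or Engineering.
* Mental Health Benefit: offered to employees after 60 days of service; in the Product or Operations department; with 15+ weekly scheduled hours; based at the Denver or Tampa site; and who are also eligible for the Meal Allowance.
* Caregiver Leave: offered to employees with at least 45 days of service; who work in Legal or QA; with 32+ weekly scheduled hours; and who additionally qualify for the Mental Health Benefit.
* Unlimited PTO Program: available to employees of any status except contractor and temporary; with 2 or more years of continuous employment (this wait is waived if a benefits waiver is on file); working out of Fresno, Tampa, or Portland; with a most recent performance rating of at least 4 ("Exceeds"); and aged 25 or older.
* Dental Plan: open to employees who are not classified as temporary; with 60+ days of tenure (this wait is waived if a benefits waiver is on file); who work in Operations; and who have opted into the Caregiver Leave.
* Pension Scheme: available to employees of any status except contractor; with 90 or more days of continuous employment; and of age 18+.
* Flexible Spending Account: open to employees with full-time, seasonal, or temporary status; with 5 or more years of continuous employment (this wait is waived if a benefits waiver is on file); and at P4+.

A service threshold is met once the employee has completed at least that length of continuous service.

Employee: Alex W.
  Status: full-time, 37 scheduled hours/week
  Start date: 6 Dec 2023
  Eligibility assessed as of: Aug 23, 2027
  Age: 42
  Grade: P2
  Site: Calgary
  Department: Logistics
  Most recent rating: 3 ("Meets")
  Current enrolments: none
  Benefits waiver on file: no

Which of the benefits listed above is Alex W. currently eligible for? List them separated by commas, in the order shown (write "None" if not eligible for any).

Pension Scheme

Service from 6 Dec 2023 to Aug 23, 2027: 1356 days.
Meal Allowance — status full-time ✓ (not excluded); no waiver, service 1356 days ≥ 3 years (≈1095 days) ✓; site Calgary ✗ (not Lyon) → not eligible.
Mental Health Benefit — service 1356 days ≥ 60 days ✓; dept Logistics ✗ → not eligible.
Caregiver Leave — service 1356 days ≥ 45 days ✓; dept Logistics ✗ → not eligible.
Unlimited PTO Program — status full-time ✓ (not excluded); no waiver, service 1356 days ≥ 2 years (≈730 days) ✓; site Calgary ✗ (not Fresno, Tampa, or Portland) → not eligible.
Dental Plan — status full-time ✓ (not excluded); no waiver, service 1356 days ≥ 60 days ✓; dept Logistics ✗ → not eligible.
Pension Scheme — status full-time ✓ (not excluded); service 1356 days ≥ 90 days ✓; age 42 ≥ 18 ✓ → eligible.
Flexible Spending Account — status full-time ✓; no waiver, service 1356 days < 5 years (≈1825 days) ✗ → not eligible.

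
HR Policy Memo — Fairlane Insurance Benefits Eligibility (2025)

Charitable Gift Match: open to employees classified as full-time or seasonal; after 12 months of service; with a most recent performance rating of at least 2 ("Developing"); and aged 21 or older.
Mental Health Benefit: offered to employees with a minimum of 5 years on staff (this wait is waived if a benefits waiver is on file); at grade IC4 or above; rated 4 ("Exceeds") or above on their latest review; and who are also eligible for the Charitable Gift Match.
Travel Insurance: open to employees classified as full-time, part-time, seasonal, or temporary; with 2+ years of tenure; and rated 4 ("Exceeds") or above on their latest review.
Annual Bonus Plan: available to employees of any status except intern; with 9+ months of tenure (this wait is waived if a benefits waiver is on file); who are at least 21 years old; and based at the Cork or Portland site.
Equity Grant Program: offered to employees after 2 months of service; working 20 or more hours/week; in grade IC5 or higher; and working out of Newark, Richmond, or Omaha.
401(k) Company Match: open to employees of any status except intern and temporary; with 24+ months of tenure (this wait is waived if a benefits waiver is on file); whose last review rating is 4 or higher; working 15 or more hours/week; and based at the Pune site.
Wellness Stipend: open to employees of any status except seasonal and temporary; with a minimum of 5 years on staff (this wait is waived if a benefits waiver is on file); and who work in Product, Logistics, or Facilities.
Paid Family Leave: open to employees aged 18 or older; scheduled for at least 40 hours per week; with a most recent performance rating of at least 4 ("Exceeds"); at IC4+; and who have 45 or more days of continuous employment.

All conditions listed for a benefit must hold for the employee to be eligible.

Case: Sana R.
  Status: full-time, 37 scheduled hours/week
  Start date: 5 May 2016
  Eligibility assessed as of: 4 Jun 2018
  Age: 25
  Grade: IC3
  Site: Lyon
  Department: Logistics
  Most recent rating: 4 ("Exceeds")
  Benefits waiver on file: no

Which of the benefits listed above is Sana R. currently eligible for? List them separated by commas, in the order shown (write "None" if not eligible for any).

Charitable Gift Match, Travel Insurance

Service from 5 May 2016 to 4 Jun 2018: 760 days.
Charitable Gift Match — status full-time ✓; service 760 days ≥ 12 months (≈360 days) ✓; rating 4 ≥ 2 ✓; age 25 ≥ 21 ✓ → eligible.
Mental Health Benefit — no waiver, service 760 days < 5 years (≈1825 days) ✗ → not eligible.
Travel Insurance — status full-time ✓; service 760 days ≥ 2 years (≈730 days) ✓; rating 4 ≥ 4 ✓ → eligible.
Annual Bonus Plan — status full-time ✓ (not excluded); no waiver, service 760 days ≥ 9 months (≈270 days) ✓; age 25 ≥ 21 ✓; site Lyon ✗ (not Cork or Portland) → not eligible.
Equity Grant Program — service 760 days ≥ 2 months (≈60 days) ✓; 37 hrs/wk ≥ 20 ✓; grade IC3 < IC5 ✗ → not eligible.
401(k) Company Match — status full-time ✓ (not excluded); no waiver, service 760 days ≥ 24 months (≈720 days) ✓; rating 4 ≥ 4 ✓; 37 hrs/wk ≥ 15 ✓; site Lyon ✗ (not Pune) → not eligible.
Wellness Stipend — status full-time ✓ (not excluded); no waiver, service 760 days < 5 years (≈1825 days) ✗ → not eligible.
Paid Family Leave — age 25 ≥ 18 ✓; 37 hrs/wk < 40 ✗ → not eligible.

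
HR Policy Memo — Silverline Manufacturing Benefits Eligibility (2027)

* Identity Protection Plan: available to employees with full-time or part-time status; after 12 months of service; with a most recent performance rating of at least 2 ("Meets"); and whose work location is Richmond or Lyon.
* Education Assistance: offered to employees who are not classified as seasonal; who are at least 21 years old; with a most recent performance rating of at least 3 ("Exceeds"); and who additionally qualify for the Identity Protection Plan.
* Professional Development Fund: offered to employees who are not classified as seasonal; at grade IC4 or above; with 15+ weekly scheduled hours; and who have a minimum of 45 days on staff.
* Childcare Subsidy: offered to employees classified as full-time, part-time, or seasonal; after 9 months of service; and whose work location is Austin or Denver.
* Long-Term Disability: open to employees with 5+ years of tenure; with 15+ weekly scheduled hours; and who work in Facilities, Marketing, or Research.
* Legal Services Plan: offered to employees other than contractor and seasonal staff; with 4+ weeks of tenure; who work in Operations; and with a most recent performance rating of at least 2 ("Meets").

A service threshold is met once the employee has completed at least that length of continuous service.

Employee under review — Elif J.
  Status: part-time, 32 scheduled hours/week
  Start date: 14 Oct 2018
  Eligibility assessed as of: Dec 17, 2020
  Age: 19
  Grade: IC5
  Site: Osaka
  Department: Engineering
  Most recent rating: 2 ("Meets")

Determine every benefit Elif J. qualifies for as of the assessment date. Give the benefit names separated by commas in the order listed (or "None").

Service from 14 Oct 2018 to Dec 17, 2020: 795 days.
Identity Protection Plan — status part-time ✓; service 795 days ≥ 12 months (≈360 days) ✓; rating 2 ≥ 2 ✓; site Osaka ✗ (not Richmond or Lyon) → not eligible.
Education Assistance — status part-time ✓ (not excluded); age 19 < 21 ✗ → not eligible.
Professional Development Fund — status part-time ✓ (not excluded); grade IC5 ≥ IC4 ✓; 32 hrs/wk ≥ 15 ✓; service 795 days ≥ 45 days ✓ → eligible.
Childcare Subsidy — status part-time ✓; service 795 days ≥ 9 months (≈270 days) ✓; site Osaka ✗ (not Austin or Denver) → not eligible.
Long-Term Disability — service 795 days < 5 years (≈1825 days) ✗ → not eligible.
Legal Services Plan — status part-time ✓ (not excluded); service 795 days ≥ 4 weeks (≈28 days) ✓; dept Engineering ✗ → not eligible.

Professional Development Fund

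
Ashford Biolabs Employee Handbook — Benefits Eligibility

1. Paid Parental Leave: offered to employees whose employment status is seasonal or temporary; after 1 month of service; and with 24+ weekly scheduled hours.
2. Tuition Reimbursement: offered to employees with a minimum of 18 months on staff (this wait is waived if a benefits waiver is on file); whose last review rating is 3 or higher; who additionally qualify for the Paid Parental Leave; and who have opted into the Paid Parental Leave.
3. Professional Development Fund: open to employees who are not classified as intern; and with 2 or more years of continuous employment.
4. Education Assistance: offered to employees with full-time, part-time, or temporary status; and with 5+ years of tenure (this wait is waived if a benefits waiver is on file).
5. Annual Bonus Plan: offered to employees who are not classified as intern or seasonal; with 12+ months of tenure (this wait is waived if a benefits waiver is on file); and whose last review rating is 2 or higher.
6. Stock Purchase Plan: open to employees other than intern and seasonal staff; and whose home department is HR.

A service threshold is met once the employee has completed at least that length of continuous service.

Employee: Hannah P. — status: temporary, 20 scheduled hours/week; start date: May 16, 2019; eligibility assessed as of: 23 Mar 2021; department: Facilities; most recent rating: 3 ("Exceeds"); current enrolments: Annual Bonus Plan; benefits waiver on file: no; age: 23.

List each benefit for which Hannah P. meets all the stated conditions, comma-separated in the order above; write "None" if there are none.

Service from May 16, 2019 to 23 Mar 2021: 677 days.
Paid Parental Leave — status temporary ✓; service 677 days ≥ 1 month (≈30 days) ✓; 20 hrs/wk < 24 ✗ → not eligible.
Tuition Reimbursement — no waiver, service 677 days ≥ 18 months (≈540 days) ✓; rating 3 ≥ 3 ✓; not eligible for Paid Parental Leave ✗ → not eligible.
Professional Development Fund — status temporary ✓ (not excluded); service 677 days < 2 years (≈730 days) ✗ → not eligible.
Education Assistance — status temporary ✓; no waiver, service 677 days < 5 years (≈1825 days) ✗ → not eligible.
Annual Bonus Plan — status temporary ✓ (not excluded); no waiver, service 677 days ≥ 12 months (≈360 days) ✓; rating 3 ≥ 2 ✓ → eligible.
Stock Purchase Plan — status temporary ✓ (not excluded); dept Facilities ✗ → not eligible.

Annual Bonus Plan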